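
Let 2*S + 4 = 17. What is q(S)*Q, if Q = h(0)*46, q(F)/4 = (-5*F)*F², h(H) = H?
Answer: 0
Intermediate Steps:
S = 13/2 (S = -2 + (½)*17 = -2 + 17/2 = 13/2 ≈ 6.5000)
q(F) = -20*F³ (q(F) = 4*((-5*F)*F²) = 4*(-5*F³) = -20*F³)
Q = 0 (Q = 0*46 = 0)
q(S)*Q = -20*(13/2)³*0 = -20*2197/8*0 = -10985/2*0 = 0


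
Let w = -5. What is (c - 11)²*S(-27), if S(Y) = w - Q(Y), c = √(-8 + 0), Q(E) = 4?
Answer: -1017 + 396*I*√2 ≈ -1017.0 + 560.03*I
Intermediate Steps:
c = 2*I*√2 (c = √(-8) = 2*I*√2 ≈ 2.8284*I)
S(Y) = -9 (S(Y) = -5 - 1*4 = -5 - 4 = -9)
(c - 11)²*S(-27) = (2*I*√2 - 11)²*(-9) = (-11 + 2*I*√2)²*(-9) = -9*(-11 + 2*I*√2)²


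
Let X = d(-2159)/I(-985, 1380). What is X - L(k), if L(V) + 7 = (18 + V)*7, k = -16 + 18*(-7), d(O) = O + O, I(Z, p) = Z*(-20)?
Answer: 8616591/9850 ≈ 874.78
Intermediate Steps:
I(Z, p) = -20*Z
d(O) = 2*O
k = -142 (k = -16 - 126 = -142)
L(V) = 119 + 7*V (L(V) = -7 + (18 + V)*7 = -7 + (126 + 7*V) = 119 + 7*V)
X = -2159/9850 (X = (2*(-2159))/((-20*(-985))) = -4318/19700 = -4318*1/19700 = -2159/9850 ≈ -0.21919)
X - L(k) = -2159/9850 - (119 + 7*(-142)) = -2159/9850 - (119 - 994) = -2159/9850 - 1*(-875) = -2159/9850 + 875 = 8616591/9850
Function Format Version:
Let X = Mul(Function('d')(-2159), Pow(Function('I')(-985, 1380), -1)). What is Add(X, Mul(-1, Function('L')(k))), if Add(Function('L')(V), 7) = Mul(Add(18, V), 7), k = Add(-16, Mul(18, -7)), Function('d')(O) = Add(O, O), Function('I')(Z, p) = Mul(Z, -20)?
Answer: Rational(8616591, 9850) ≈ 874.78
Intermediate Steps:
Function('I')(Z, p) = Mul(-20, Z)
Function('d')(O) = Mul(2, O)
k = -142 (k = Add(-16, -126) = -142)
Function('L')(V) = Add(119, Mul(7, V)) (Function('L')(V) = Add(-7, Mul(Add(18, V), 7)) = Add(-7, Add(126, Mul(7, V))) = Add(119, Mul(7, V)))
X = Rational(-2159, 9850) (X = Mul(Mul(2, -2159), Pow(Mul(-20, -985), -1)) = Mul(-4318, Pow(19700, -1)) = Mul(-4318, Rational(1, 19700)) = Rational(-2159, 9850) ≈ -0.21919)
Add(X, Mul(-1, Function('L')(k))) = Add(Rational(-2159, 9850), Mul(-1, Add(119, Mul(7, -142)))) = Add(Rational(-2159, 9850), Mul(-1, Add(119, -994))) = Add(Rational(-2159, 9850), Mul(-1, -875)) = Add(Rational(-2159, 9850), 875) = Rational(8616591, 9850)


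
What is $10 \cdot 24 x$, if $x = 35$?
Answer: $8400$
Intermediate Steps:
$10 \cdot 24 x = 10 \cdot 24 \cdot 35 = 240 \cdot 35 = 8400$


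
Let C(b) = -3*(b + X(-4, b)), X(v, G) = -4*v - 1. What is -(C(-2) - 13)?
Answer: 52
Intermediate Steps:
X(v, G) = -1 - 4*v
C(b) = -45 - 3*b (C(b) = -3*(b + (-1 - 4*(-4))) = -3*(b + (-1 + 16)) = -3*(b + 15) = -3*(15 + b) = -45 - 3*b)
-(C(-2) - 13) = -((-45 - 3*(-2)) - 13) = -((-45 + 6) - 13) = -(-39 - 13) = -1*(-52) = 52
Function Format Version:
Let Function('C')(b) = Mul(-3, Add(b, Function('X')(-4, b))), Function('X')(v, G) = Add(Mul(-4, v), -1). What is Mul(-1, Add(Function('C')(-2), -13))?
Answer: 52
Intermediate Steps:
Function('X')(v, G) = Add(-1, Mul(-4, v))
Function('C')(b) = Add(-45, Mul(-3, b)) (Function('C')(b) = Mul(-3, Add(b, Add(-1, Mul(-4, -4)))) = Mul(-3, Add(b, Add(-1, 16))) = Mul(-3, Add(b, 15)) = Mul(-3, Add(15, b)) = Add(-45, Mul(-3, b)))
Mul(-1, Add(Function('C')(-2), -13)) = Mul(-1, Add(Add(-45, Mul(-3, -2)), -13)) = Mul(-1, Add(Add(-45, 6), -13)) = Mul(-1, Add(-39, -13)) = Mul(-1, -52) = 52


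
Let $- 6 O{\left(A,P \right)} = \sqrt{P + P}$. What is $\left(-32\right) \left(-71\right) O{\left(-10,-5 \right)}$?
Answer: $- \frac{1136 i \sqrt{10}}{3} \approx - 1197.4 i$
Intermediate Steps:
$O{\left(A,P \right)} = - \frac{\sqrt{2} \sqrt{P}}{6}$ ($O{\left(A,P \right)} = - \frac{\sqrt{P + P}}{6} = - \frac{\sqrt{2 P}}{6} = - \frac{\sqrt{2} \sqrt{P}}{6}$)
$\left(-32\right) \left(-71\right) O{\left(-10,-5 \right)} = \left(-32\right) \left(-71\right) \left(- \frac{\sqrt{2} \sqrt{-5}}{6}\right) = 2272 \left(- \frac{\sqrt{2} i \sqrt{5}}{6}\right) = 2272 \left(- \frac{i \sqrt{10}}{6}\right) = - \frac{1136 i \sqrt{10}}{3}$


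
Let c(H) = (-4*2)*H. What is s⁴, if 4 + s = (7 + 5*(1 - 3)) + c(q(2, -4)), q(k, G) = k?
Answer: 279841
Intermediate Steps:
c(H) = -8*H
s = -23 (s = -4 + ((7 + 5*(1 - 3)) - 8*2) = -4 + ((7 + 5*(-2)) - 16) = -4 + ((7 - 10) - 16) = -4 + (-3 - 16) = -4 - 19 = -23)
s⁴ = (-23)⁴ = 279841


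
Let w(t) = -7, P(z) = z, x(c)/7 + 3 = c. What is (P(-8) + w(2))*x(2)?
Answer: 105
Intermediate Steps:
x(c) = -21 + 7*c
(P(-8) + w(2))*x(2) = (-8 - 7)*(-21 + 7*2) = -15*(-21 + 14) = -15*(-7) = 105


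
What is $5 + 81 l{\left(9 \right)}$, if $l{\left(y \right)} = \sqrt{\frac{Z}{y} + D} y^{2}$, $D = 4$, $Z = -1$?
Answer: $5 + 2187 \sqrt{35} \approx 12943.0$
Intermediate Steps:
$l{\left(y \right)} = y^{2} \sqrt{4 - \frac{1}{y}}$ ($l{\left(y \right)} = \sqrt{- \frac{1}{y} + 4} y^{2} = \sqrt{4 - \frac{1}{y}} y^{2} = y^{2} \sqrt{4 - \frac{1}{y}}$)
$5 + 81 l{\left(9 \right)} = 5 + 81 \cdot 9^{2} \sqrt{4 - \frac{1}{9}} = 5 + 81 \cdot 81 \sqrt{4 - \frac{1}{9}} = 5 + 81 \cdot 81 \sqrt{\frac{35}{9}} = 5 + 81 \cdot 81 \frac{\sqrt{35}}{3} = 5 + 81 \cdot 27 \sqrt{35} = 5 + 2187 \sqrt{35}$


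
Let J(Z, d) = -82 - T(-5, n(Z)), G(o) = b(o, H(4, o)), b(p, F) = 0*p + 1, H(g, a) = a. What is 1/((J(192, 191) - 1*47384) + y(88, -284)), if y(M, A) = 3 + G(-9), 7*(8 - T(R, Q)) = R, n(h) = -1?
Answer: -7/332295 ≈ -2.1066e-5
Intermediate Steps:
b(p, F) = 1 (b(p, F) = 0 + 1 = 1)
G(o) = 1
T(R, Q) = 8 - R/7
J(Z, d) = -635/7 (J(Z, d) = -82 - (8 - ⅐*(-5)) = -82 - (8 + 5/7) = -82 - 1*61/7 = -82 - 61/7 = -635/7)
y(M, A) = 4 (y(M, A) = 3 + 1 = 4)
1/((J(192, 191) - 1*47384) + y(88, -284)) = 1/((-635/7 - 1*47384) + 4) = 1/((-635/7 - 47384) + 4) = 1/(-332323/7 + 4) = 1/(-332295/7) = -7/332295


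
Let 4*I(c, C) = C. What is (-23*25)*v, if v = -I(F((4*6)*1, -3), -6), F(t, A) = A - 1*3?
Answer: -1725/2 ≈ -862.50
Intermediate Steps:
F(t, A) = -3 + A (F(t, A) = A - 3 = -3 + A)
I(c, C) = C/4
v = 3/2 (v = -(-6)/4 = -1*(-3/2) = 3/2 ≈ 1.5000)
(-23*25)*v = -23*25*(3/2) = -575*3/2 = -1725/2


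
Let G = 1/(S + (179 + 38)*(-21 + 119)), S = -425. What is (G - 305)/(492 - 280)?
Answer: -1589126/1104573 ≈ -1.4387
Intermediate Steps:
G = 1/20841 (G = 1/(-425 + (179 + 38)*(-21 + 119)) = 1/(-425 + 217*98) = 1/(-425 + 21266) = 1/20841 ≈ 4.7982e-5)
(G - 305)/(492 - 280) = (1/20841 - 305)/(492 - 280) = -6356504/20841/212 = -6356504/20841*1/212 = -1589126/1104573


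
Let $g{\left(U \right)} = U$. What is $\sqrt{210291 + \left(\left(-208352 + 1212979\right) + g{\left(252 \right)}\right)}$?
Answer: $\sqrt{1215170} \approx 1102.3$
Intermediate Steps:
$\sqrt{210291 + \left(\left(-208352 + 1212979\right) + g{\left(252 \right)}\right)} = \sqrt{210291 + \left(\left(-208352 + 1212979\right) + 252\right)} = \sqrt{210291 + \left(1004627 + 252\right)} = \sqrt{210291 + 1004879} = \sqrt{1215170}$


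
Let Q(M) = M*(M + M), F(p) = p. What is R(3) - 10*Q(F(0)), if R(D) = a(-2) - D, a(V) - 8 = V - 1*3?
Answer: 0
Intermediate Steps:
a(V) = 5 + V (a(V) = 8 + (V - 1*3) = 8 + (V - 3) = 8 + (-3 + V) = 5 + V)
R(D) = 3 - D (R(D) = (5 - 2) - D = 3 - D)
Q(M) = 2*M² (Q(M) = M*(2*M) = 2*M²)
R(3) - 10*Q(F(0)) = (3 - 1*3) - 20*0² = (3 - 3) - 20*0 = 0 - 10*0 = 0 + 0 = 0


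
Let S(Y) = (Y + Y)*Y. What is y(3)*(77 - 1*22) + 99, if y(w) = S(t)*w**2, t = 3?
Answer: 9009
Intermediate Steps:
S(Y) = 2*Y**2 (S(Y) = (2*Y)*Y = 2*Y**2)
y(w) = 18*w**2 (y(w) = (2*3**2)*w**2 = (2*9)*w**2 = 18*w**2)
y(3)*(77 - 1*22) + 99 = (18*3**2)*(77 - 1*22) + 99 = (18*9)*(77 - 22) + 99 = 162*55 + 99 = 8910 + 99 = 9009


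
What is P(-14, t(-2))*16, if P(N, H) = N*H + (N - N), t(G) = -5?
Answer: 1120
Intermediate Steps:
P(N, H) = H*N (P(N, H) = H*N + 0 = H*N)
P(-14, t(-2))*16 = -5*(-14)*16 = 70*16 = 1120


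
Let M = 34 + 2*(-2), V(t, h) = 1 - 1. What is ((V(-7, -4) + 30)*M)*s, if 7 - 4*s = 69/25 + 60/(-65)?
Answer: 15102/13 ≈ 1161.7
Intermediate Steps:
V(t, h) = 0
M = 30 (M = 34 - 4 = 30)
s = 839/650 (s = 7/4 - (69/25 + 60/(-65))/4 = 7/4 - (69*(1/25) + 60*(-1/65))/4 = 7/4 - (69/25 - 12/13)/4 = 7/4 - ¼*597/325 = 7/4 - 597/1300 = 839/650 ≈ 1.2908)
((V(-7, -4) + 30)*M)*s = ((0 + 30)*30)*(839/650) = (30*30)*(839/650) = 900*(839/650) = 15102/13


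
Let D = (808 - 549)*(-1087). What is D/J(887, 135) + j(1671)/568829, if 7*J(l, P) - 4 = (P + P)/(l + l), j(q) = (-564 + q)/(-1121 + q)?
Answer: -546884213325835069/1152248463850 ≈ -4.7462e+5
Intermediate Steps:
D = -281533 (D = 259*(-1087) = -281533)
j(q) = (-564 + q)/(-1121 + q)
J(l, P) = 4/7 + P/(7*l) (J(l, P) = 4/7 + ((P + P)/(l + l))/7 = 4/7 + ((2*P)/((2*l)))/7 = 4/7 + ((2*P)*(1/(2*l)))/7 = 4/7 + (P/l)/7 = 4/7 + P/(7*l))
D/J(887, 135) + j(1671)/568829 = -281533*6209/(135 + 4*887) + ((-564 + 1671)/(-1121 + 1671))/568829 = -281533*6209/(135 + 3548) + (1107/550)*(1/568829) = -281533/((⅐)*(1/887)*3683) + ((1/550)*1107)*(1/568829) = -281533/3683/6209 + (1107/550)*(1/568829) = -281533*6209/3683 + 1107/312855950 = -1748038397/3683 + 1107/312855950 = -546884213325835069/1152248463850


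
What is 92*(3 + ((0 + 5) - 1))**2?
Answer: 4508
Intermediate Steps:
92*(3 + ((0 + 5) - 1))**2 = 92*(3 + (5 - 1))**2 = 92*(3 + 4)**2 = 92*7**2 = 92*49 = 4508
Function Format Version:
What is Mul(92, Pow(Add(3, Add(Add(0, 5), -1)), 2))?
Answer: 4508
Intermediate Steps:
Mul(92, Pow(Add(3, Add(Add(0, 5), -1)), 2)) = Mul(92, Pow(Add(3, Add(5, -1)), 2)) = Mul(92, Pow(Add(3, 4), 2)) = Mul(92, Pow(7, 2)) = Mul(92, 49) = 4508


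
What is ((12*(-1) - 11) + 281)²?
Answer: 66564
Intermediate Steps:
((12*(-1) - 11) + 281)² = ((-12 - 11) + 281)² = (-23 + 281)² = 258² = 66564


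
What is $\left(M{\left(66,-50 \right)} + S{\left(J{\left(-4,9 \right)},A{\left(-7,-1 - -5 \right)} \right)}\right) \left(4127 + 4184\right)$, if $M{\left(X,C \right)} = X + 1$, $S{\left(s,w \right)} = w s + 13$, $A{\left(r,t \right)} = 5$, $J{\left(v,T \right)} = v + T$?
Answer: $872655$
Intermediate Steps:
$J{\left(v,T \right)} = T + v$
$S{\left(s,w \right)} = 13 + s w$ ($S{\left(s,w \right)} = s w + 13 = 13 + s w$)
$M{\left(X,C \right)} = 1 + X$
$\left(M{\left(66,-50 \right)} + S{\left(J{\left(-4,9 \right)},A{\left(-7,-1 - -5 \right)} \right)}\right) \left(4127 + 4184\right) = \left(\left(1 + 66\right) + \left(13 + \left(9 - 4\right) 5\right)\right) \left(4127 + 4184\right) = \left(67 + \left(13 + 5 \cdot 5\right)\right) 8311 = \left(67 + \left(13 + 25\right)\right) 8311 = \left(67 + 38\right) 8311 = 105 \cdot 8311 = 872655$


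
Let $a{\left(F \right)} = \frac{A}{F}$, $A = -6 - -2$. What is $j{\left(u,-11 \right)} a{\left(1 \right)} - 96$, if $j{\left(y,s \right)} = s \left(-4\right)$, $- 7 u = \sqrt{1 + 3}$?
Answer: $-272$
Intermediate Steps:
$u = - \frac{2}{7}$ ($u = - \frac{\sqrt{1 + 3}}{7} = - \frac{\sqrt{4}}{7} = \left(- \frac{1}{7}\right) 2 = - \frac{2}{7} \approx -0.28571$)
$A = -4$ ($A = -6 + 2 = -4$)
$j{\left(y,s \right)} = - 4 s$
$a{\left(F \right)} = - \frac{4}{F}$
$j{\left(u,-11 \right)} a{\left(1 \right)} - 96 = \left(-4\right) \left(-11\right) \left(- \frac{4}{1}\right) - 96 = 44 \left(\left(-4\right) 1\right) - 96 = 44 \left(-4\right) - 96 = -176 - 96 = -272$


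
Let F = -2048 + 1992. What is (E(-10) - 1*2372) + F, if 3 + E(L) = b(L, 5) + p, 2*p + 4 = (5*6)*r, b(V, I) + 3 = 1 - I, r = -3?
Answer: -2485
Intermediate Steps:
b(V, I) = -2 - I (b(V, I) = -3 + (1 - I) = -2 - I)
F = -56
p = -47 (p = -2 + ((5*6)*(-3))/2 = -2 + (30*(-3))/2 = -2 + (½)*(-90) = -2 - 45 = -47)
E(L) = -57 (E(L) = -3 + ((-2 - 1*5) - 47) = -3 + ((-2 - 5) - 47) = -3 + (-7 - 47) = -3 - 54 = -57)
(E(-10) - 1*2372) + F = (-57 - 1*2372) - 56 = (-57 - 2372) - 56 = -2429 - 56 = -2485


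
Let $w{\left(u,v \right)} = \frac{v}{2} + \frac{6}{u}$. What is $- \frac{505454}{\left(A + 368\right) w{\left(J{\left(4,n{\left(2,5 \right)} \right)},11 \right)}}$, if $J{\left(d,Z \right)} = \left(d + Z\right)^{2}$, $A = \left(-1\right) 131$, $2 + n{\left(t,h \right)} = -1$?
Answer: $- \frac{1010908}{5451} \approx -185.45$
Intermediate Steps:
$n{\left(t,h \right)} = -3$ ($n{\left(t,h \right)} = -2 - 1 = -3$)
$A = -131$
$J{\left(d,Z \right)} = \left(Z + d\right)^{2}$
$w{\left(u,v \right)} = \frac{v}{2} + \frac{6}{u}$ ($w{\left(u,v \right)} = v \frac{1}{2} + \frac{6}{u} = \frac{v}{2} + \frac{6}{u}$)
$- \frac{505454}{\left(A + 368\right) w{\left(J{\left(4,n{\left(2,5 \right)} \right)},11 \right)}} = - \frac{505454}{\left(-131 + 368\right) \left(\frac{1}{2} \cdot 11 + \frac{6}{\left(-3 + 4\right)^{2}}\right)} = - \frac{505454}{237 \left(\frac{11}{2} + \frac{6}{1^{2}}\right)} = - \frac{505454}{237 \left(\frac{11}{2} + \frac{6}{1}\right)} = - \frac{505454}{237 \left(\frac{11}{2} + 6 \cdot 1\right)} = - \frac{505454}{237 \left(\frac{11}{2} + 6\right)} = - \frac{505454}{237 \cdot \frac{23}{2}} = - \frac{505454}{\frac{5451}{2}} = \left(-505454\right) \frac{2}{5451} = - \frac{1010908}{5451}$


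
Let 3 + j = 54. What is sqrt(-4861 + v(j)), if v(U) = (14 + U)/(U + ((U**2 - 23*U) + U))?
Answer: 11*I*sqrt(417962)/102 ≈ 69.721*I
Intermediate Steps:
j = 51 (j = -3 + 54 = 51)
v(U) = (14 + U)/(U**2 - 21*U) (v(U) = (14 + U)/(U + (U**2 - 22*U)) = (14 + U)/(U**2 - 21*U))
sqrt(-4861 + v(j)) = sqrt(-4861 + (14 + 51)/(51*(-21 + 51))) = sqrt(-4861 + (1/51)*65/30) = sqrt(-4861 + (1/51)*(1/30)*65) = sqrt(-4861 + 13/306) = sqrt(-1487453/306) = 11*I*sqrt(417962)/102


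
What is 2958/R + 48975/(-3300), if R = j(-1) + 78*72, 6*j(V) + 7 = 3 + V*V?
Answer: -58459/4084 ≈ -14.314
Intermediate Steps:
j(V) = -⅔ + V²/6 (j(V) = -7/6 + (3 + V*V)/6 = -7/6 + (3 + V²)/6 = -7/6 + (½ + V²/6) = -⅔ + V²/6)
R = 11231/2 (R = (-⅔ + (⅙)*(-1)²) + 78*72 = (-⅔ + (⅙)*1) + 5616 = (-⅔ + ⅙) + 5616 = -½ + 5616 = 11231/2 ≈ 5615.5)
2958/R + 48975/(-3300) = 2958/(11231/2) + 48975/(-3300) = 2958*(2/11231) + 48975*(-1/3300) = 5916/11231 - 653/44 = -58459/4084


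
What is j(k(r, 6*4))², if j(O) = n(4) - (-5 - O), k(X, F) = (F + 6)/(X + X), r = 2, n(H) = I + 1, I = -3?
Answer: 441/4 ≈ 110.25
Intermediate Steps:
n(H) = -2 (n(H) = -3 + 1 = -2)
k(X, F) = (6 + F)/(2*X) (k(X, F) = (6 + F)/((2*X)) = (6 + F)*(1/(2*X)) = (6 + F)/(2*X))
j(O) = 3 + O (j(O) = -2 - (-5 - O) = -2 + (5 + O) = 3 + O)
j(k(r, 6*4))² = (3 + (½)*(6 + 6*4)/2)² = (3 + (½)*(½)*(6 + 24))² = (3 + (½)*(½)*30)² = (3 + 15/2)² = (21/2)² = 441/4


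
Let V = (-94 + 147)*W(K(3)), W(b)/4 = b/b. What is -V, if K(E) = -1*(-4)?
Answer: -212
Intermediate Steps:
K(E) = 4
W(b) = 4 (W(b) = 4*(b/b) = 4*1 = 4)
V = 212 (V = (-94 + 147)*4 = 53*4 = 212)
-V = -1*212 = -212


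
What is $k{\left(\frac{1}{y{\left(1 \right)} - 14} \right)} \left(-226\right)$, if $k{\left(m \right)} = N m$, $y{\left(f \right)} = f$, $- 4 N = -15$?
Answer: $\frac{1695}{26} \approx 65.192$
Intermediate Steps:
$N = \frac{15}{4}$ ($N = \left(- \frac{1}{4}\right) \left(-15\right) = \frac{15}{4} \approx 3.75$)
$k{\left(m \right)} = \frac{15 m}{4}$
$k{\left(\frac{1}{y{\left(1 \right)} - 14} \right)} \left(-226\right) = \frac{15}{4 \left(1 - 14\right)} \left(-226\right) = \frac{15}{4 \left(-13\right)} \left(-226\right) = \frac{15}{4} \left(- \frac{1}{13}\right) \left(-226\right) = \left(- \frac{15}{52}\right) \left(-226\right) = \frac{1695}{26}$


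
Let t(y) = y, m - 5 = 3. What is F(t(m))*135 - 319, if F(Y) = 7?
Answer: 626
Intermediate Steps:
m = 8 (m = 5 + 3 = 8)
F(t(m))*135 - 319 = 7*135 - 319 = 945 - 319 = 626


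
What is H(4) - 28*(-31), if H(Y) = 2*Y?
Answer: 876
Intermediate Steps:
H(4) - 28*(-31) = 2*4 - 28*(-31) = 8 + 868 = 876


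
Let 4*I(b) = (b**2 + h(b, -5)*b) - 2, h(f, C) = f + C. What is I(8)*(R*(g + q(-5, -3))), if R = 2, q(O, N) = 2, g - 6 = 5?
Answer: 559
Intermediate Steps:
g = 11 (g = 6 + 5 = 11)
h(f, C) = C + f
I(b) = -1/2 + b**2/4 + b*(-5 + b)/4 (I(b) = ((b**2 + (-5 + b)*b) - 2)/4 = ((b**2 + b*(-5 + b)) - 2)/4 = (-2 + b**2 + b*(-5 + b))/4 = -1/2 + b**2/4 + b*(-5 + b)/4)
I(8)*(R*(g + q(-5, -3))) = (-1/2 + (1/4)*8**2 + (1/4)*8*(-5 + 8))*(2*(11 + 2)) = (-1/2 + (1/4)*64 + (1/4)*8*3)*(2*13) = (-1/2 + 16 + 6)*26 = (43/2)*26 = 559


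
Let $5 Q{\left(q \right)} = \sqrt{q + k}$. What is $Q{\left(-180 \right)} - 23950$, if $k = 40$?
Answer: $-23950 + \frac{2 i \sqrt{35}}{5} \approx -23950.0 + 2.3664 i$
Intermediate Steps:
$Q{\left(q \right)} = \frac{\sqrt{40 + q}}{5}$ ($Q{\left(q \right)} = \frac{\sqrt{q + 40}}{5} = \frac{\sqrt{40 + q}}{5}$)
$Q{\left(-180 \right)} - 23950 = \frac{\sqrt{40 - 180}}{5} - 23950 = \frac{\sqrt{-140}}{5} - 23950 = \frac{2 i \sqrt{35}}{5} - 23950 = -23950 + \frac{2 i \sqrt{35}}{5}$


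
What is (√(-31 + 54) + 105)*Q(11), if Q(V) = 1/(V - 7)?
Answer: 105/4 + √23/4 ≈ 27.449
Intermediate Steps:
Q(V) = 1/(-7 + V)
(√(-31 + 54) + 105)*Q(11) = (√(-31 + 54) + 105)/(-7 + 11) = (√23 + 105)/4 = (105 + √23)*(¼) = 105/4 + √23/4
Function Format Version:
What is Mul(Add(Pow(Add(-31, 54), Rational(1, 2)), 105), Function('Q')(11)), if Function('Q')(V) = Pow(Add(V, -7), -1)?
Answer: Add(Rational(105, 4), Mul(Rational(1, 4), Pow(23, Rational(1, 2)))) ≈ 27.449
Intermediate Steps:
Function('Q')(V) = Pow(Add(-7, V), -1)
Mul(Add(Pow(Add(-31, 54), Rational(1, 2)), 105), Function('Q')(11)) = Mul(Add(Pow(Add(-31, 54), Rational(1, 2)), 105), Pow(Add(-7, 11), -1)) = Mul(Add(Pow(23, Rational(1, 2)), 105), Pow(4, -1)) = Mul(Add(105, Pow(23, Rational(1, 2))), Rational(1, 4)) = Add(Rational(105, 4), Mul(Rational(1, 4), Pow(23, Rational(1, 2))))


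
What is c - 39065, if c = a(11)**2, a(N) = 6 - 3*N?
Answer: -38336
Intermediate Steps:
c = 729 (c = (6 - 3*11)**2 = (6 - 33)**2 = (-27)**2 = 729)
c - 39065 = 729 - 39065 = -38336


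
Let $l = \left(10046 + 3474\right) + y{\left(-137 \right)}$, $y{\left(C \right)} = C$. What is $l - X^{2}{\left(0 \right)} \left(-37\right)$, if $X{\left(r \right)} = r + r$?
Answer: $13383$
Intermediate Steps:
$X{\left(r \right)} = 2 r$
$l = 13383$ ($l = \left(10046 + 3474\right) - 137 = 13520 - 137 = 13383$)
$l - X^{2}{\left(0 \right)} \left(-37\right) = 13383 - \left(2 \cdot 0\right)^{2} \left(-37\right) = 13383 - 0^{2} \left(-37\right) = 13383 - 0 \left(-37\right) = 13383 - 0 = 13383 + 0 = 13383$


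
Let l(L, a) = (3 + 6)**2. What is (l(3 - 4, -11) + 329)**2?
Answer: 168100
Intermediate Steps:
l(L, a) = 81 (l(L, a) = 9**2 = 81)
(l(3 - 4, -11) + 329)**2 = (81 + 329)**2 = 410**2 = 168100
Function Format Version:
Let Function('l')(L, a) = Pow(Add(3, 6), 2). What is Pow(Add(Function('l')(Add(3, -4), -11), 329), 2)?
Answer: 168100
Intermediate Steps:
Function('l')(L, a) = 81 (Function('l')(L, a) = Pow(9, 2) = 81)
Pow(Add(Function('l')(Add(3, -4), -11), 329), 2) = Pow(Add(81, 329), 2) = Pow(410, 2) = 168100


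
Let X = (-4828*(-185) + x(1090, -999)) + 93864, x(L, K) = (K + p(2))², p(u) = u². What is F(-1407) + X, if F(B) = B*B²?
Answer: -2783389074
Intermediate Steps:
F(B) = B³
x(L, K) = (4 + K)² (x(L, K) = (K + 2²)² = (K + 4)² = (4 + K)²)
X = 1977069 (X = (-4828*(-185) + (4 - 999)²) + 93864 = (893180 + (-995)²) + 93864 = (893180 + 990025) + 93864 = 1883205 + 93864 = 1977069)
F(-1407) + X = (-1407)³ + 1977069 = -2785366143 + 1977069 = -2783389074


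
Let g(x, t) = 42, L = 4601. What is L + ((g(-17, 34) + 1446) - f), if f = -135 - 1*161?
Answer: 6385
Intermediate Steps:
f = -296 (f = -135 - 161 = -296)
L + ((g(-17, 34) + 1446) - f) = 4601 + ((42 + 1446) - 1*(-296)) = 4601 + (1488 + 296) = 4601 + 1784 = 6385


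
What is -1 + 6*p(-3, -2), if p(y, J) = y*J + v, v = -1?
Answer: 29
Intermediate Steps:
p(y, J) = -1 + J*y (p(y, J) = y*J - 1 = J*y - 1 = -1 + J*y)
-1 + 6*p(-3, -2) = -1 + 6*(-1 - 2*(-3)) = -1 + 6*(-1 + 6) = -1 + 6*5 = -1 + 30 = 29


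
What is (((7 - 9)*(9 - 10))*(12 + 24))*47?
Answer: 3384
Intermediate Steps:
(((7 - 9)*(9 - 10))*(12 + 24))*47 = (-2*(-1)*36)*47 = (2*36)*47 = 72*47 = 3384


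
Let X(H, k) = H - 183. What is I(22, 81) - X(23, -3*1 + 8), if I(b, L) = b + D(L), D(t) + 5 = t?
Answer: 258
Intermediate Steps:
D(t) = -5 + t
X(H, k) = -183 + H
I(b, L) = -5 + L + b (I(b, L) = b + (-5 + L) = -5 + L + b)
I(22, 81) - X(23, -3*1 + 8) = (-5 + 81 + 22) - (-183 + 23) = 98 - 1*(-160) = 98 + 160 = 258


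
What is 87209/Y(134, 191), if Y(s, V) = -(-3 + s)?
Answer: -87209/131 ≈ -665.72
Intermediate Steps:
Y(s, V) = 3 - s
87209/Y(134, 191) = 87209/(3 - 1*134) = 87209/(3 - 134) = 87209/(-131) = 87209*(-1/131) = -87209/131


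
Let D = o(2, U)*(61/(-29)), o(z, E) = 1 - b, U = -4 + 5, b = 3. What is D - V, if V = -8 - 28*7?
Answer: 6038/29 ≈ 208.21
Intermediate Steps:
U = 1
o(z, E) = -2 (o(z, E) = 1 - 1*3 = 1 - 3 = -2)
V = -204 (V = -8 - 196 = -204)
D = 122/29 (D = -122/(-29) = -122*(-1)/29 = -2*(-61/29) = 122/29 ≈ 4.2069)
D - V = 122/29 - 1*(-204) = 122/29 + 204 = 6038/29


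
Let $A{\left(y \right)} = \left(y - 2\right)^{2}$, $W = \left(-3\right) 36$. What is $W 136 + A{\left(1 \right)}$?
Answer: $-14687$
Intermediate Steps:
$W = -108$
$A{\left(y \right)} = \left(-2 + y\right)^{2}$
$W 136 + A{\left(1 \right)} = \left(-108\right) 136 + \left(-2 + 1\right)^{2} = -14688 + \left(-1\right)^{2} = -14688 + 1 = -14687$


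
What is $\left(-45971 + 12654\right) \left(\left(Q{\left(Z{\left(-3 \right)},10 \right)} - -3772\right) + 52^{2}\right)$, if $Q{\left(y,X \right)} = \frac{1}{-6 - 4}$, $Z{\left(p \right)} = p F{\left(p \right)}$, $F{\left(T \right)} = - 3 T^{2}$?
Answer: $- \frac{2157575603}{10} \approx -2.1576 \cdot 10^{8}$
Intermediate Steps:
$Z{\left(p \right)} = - 3 p^{3}$ ($Z{\left(p \right)} = p \left(- 3 p^{2}\right) = - 3 p^{3}$)
$Q{\left(y,X \right)} = - \frac{1}{10}$ ($Q{\left(y,X \right)} = \frac{1}{-10} = - \frac{1}{10}$)
$\left(-45971 + 12654\right) \left(\left(Q{\left(Z{\left(-3 \right)},10 \right)} - -3772\right) + 52^{2}\right) = \left(-45971 + 12654\right) \left(\left(- \frac{1}{10} - -3772\right) + 52^{2}\right) = - 33317 \left(\left(- \frac{1}{10} + 3772\right) + 2704\right) = - 33317 \left(\frac{37719}{10} + 2704\right) = \left(-33317\right) \frac{64759}{10} = - \frac{2157575603}{10}$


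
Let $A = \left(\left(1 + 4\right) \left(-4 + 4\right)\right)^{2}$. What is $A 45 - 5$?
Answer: $-5$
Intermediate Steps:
$A = 0$ ($A = \left(5 \cdot 0\right)^{2} = 0^{2} = 0$)
$A 45 - 5 = 0 \cdot 45 - 5 = 0 - 5 = -5$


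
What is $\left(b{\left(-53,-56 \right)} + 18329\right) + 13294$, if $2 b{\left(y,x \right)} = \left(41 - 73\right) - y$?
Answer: $\frac{63267}{2} \approx 31634.0$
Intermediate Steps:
$b{\left(y,x \right)} = -16 - \frac{y}{2}$ ($b{\left(y,x \right)} = \frac{\left(41 - 73\right) - y}{2} = \frac{-32 - y}{2} = -16 - \frac{y}{2}$)
$\left(b{\left(-53,-56 \right)} + 18329\right) + 13294 = \left(\left(-16 - - \frac{53}{2}\right) + 18329\right) + 13294 = \left(\left(-16 + \frac{53}{2}\right) + 18329\right) + 13294 = \left(\frac{21}{2} + 18329\right) + 13294 = \frac{36679}{2} + 13294 = \frac{63267}{2}$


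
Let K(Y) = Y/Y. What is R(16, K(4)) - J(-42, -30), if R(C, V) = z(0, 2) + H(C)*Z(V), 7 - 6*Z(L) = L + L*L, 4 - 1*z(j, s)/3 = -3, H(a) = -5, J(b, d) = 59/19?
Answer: 1565/114 ≈ 13.728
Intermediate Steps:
J(b, d) = 59/19 (J(b, d) = 59*(1/19) = 59/19)
z(j, s) = 21 (z(j, s) = 12 - 3*(-3) = 12 + 9 = 21)
Z(L) = 7/6 - L/6 - L²/6 (Z(L) = 7/6 - (L + L*L)/6 = 7/6 - (L + L²)/6 = 7/6 + (-L/6 - L²/6) = 7/6 - L/6 - L²/6)
K(Y) = 1
R(C, V) = 91/6 + 5*V/6 + 5*V²/6 (R(C, V) = 21 - 5*(7/6 - V/6 - V²/6) = 21 + (-35/6 + 5*V/6 + 5*V²/6) = 91/6 + 5*V/6 + 5*V²/6)
R(16, K(4)) - J(-42, -30) = (91/6 + (⅚)*1 + (⅚)*1²) - 1*59/19 = (91/6 + ⅚ + (⅚)*1) - 59/19 = (91/6 + ⅚ + ⅚) - 59/19 = 101/6 - 59/19 = 1565/114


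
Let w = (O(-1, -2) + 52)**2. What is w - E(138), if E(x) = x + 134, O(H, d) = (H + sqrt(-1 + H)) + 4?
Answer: 2751 + 110*I*sqrt(2) ≈ 2751.0 + 155.56*I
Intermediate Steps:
O(H, d) = 4 + H + sqrt(-1 + H)
E(x) = 134 + x
w = (55 + I*sqrt(2))**2 (w = ((4 - 1 + sqrt(-1 - 1)) + 52)**2 = ((4 - 1 + sqrt(-2)) + 52)**2 = ((4 - 1 + I*sqrt(2)) + 52)**2 = ((3 + I*sqrt(2)) + 52)**2 = (55 + I*sqrt(2))**2 ≈ 3023.0 + 155.56*I)
w - E(138) = (55 + I*sqrt(2))**2 - (134 + 138) = (55 + I*sqrt(2))**2 - 1*272 = (55 + I*sqrt(2))**2 - 272 = -272 + (55 + I*sqrt(2))**2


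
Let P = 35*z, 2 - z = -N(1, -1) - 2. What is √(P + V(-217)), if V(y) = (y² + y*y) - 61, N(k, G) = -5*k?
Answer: √94082 ≈ 306.73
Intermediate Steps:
z = -1 (z = 2 - (-(-5) - 2) = 2 - (-1*(-5) - 2) = 2 - (5 - 2) = 2 - 1*3 = 2 - 3 = -1)
V(y) = -61 + 2*y² (V(y) = (y² + y²) - 61 = 2*y² - 61 = -61 + 2*y²)
P = -35 (P = 35*(-1) = -35)
√(P + V(-217)) = √(-35 + (-61 + 2*(-217)²)) = √(-35 + (-61 + 2*47089)) = √(-35 + (-61 + 94178)) = √(-35 + 94117) = √94082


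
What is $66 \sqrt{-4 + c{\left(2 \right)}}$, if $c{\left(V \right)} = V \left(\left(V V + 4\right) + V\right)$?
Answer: $264$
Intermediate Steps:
$c{\left(V \right)} = V \left(4 + V + V^{2}\right)$ ($c{\left(V \right)} = V \left(\left(V^{2} + 4\right) + V\right) = V \left(\left(4 + V^{2}\right) + V\right) = V \left(4 + V + V^{2}\right)$)
$66 \sqrt{-4 + c{\left(2 \right)}} = 66 \sqrt{-4 + 2 \left(4 + 2 + 2^{2}\right)} = 66 \sqrt{-4 + 2 \left(4 + 2 + 4\right)} = 66 \sqrt{-4 + 2 \cdot 10} = 66 \sqrt{-4 + 20} = 66 \sqrt{16} = 66 \cdot 4 = 264$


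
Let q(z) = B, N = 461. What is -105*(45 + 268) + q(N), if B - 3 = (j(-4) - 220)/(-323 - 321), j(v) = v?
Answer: -755818/23 ≈ -32862.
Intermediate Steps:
B = 77/23 (B = 3 + (-4 - 220)/(-323 - 321) = 3 - 224/(-644) = 3 - 224*(-1/644) = 3 + 8/23 = 77/23 ≈ 3.3478)
q(z) = 77/23
-105*(45 + 268) + q(N) = -105*(45 + 268) + 77/23 = -105*313 + 77/23 = -32865 + 77/23 = -755818/23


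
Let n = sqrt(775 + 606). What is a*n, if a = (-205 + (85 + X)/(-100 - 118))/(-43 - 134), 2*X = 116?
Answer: 44833*sqrt(1381)/38586 ≈ 43.178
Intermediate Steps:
X = 58 (X = (1/2)*116 = 58)
a = 44833/38586 (a = (-205 + (85 + 58)/(-100 - 118))/(-43 - 134) = (-205 + 143/(-218))/(-177) = (-205 + 143*(-1/218))*(-1/177) = (-205 - 143/218)*(-1/177) = -44833/218*(-1/177) = 44833/38586 ≈ 1.1619)
n = sqrt(1381) ≈ 37.162
a*n = 44833*sqrt(1381)/38586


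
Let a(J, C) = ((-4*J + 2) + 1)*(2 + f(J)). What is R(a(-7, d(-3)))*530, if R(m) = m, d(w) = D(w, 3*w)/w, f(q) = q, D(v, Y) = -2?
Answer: -82150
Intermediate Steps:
d(w) = -2/w
a(J, C) = (2 + J)*(3 - 4*J) (a(J, C) = ((-4*J + 2) + 1)*(2 + J) = ((2 - 4*J) + 1)*(2 + J) = (3 - 4*J)*(2 + J) = (2 + J)*(3 - 4*J))
R(a(-7, d(-3)))*530 = (6 - 5*(-7) - 4*(-7)²)*530 = (6 + 35 - 4*49)*530 = (6 + 35 - 196)*530 = -155*530 = -82150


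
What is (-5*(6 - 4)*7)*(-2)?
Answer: 140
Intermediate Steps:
(-5*(6 - 4)*7)*(-2) = (-5*2*7)*(-2) = -10*7*(-2) = -70*(-2) = 140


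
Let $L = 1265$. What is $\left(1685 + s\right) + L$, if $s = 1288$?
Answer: $4238$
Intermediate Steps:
$\left(1685 + s\right) + L = \left(1685 + 1288\right) + 1265 = 2973 + 1265 = 4238$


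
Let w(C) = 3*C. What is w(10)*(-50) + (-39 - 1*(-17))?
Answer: -1522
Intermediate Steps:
w(10)*(-50) + (-39 - 1*(-17)) = (3*10)*(-50) + (-39 - 1*(-17)) = 30*(-50) + (-39 + 17) = -1500 - 22 = -1522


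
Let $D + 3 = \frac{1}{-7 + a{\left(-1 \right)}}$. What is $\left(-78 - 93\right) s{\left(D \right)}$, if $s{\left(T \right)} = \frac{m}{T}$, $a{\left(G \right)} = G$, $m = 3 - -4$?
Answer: $\frac{9576}{25} \approx 383.04$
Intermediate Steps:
$m = 7$ ($m = 3 + 4 = 7$)
$D = - \frac{25}{8}$ ($D = -3 + \frac{1}{-7 - 1} = -3 + \frac{1}{-8} = -3 - \frac{1}{8} = - \frac{25}{8} \approx -3.125$)
$s{\left(T \right)} = \frac{7}{T}$
$\left(-78 - 93\right) s{\left(D \right)} = \left(-78 - 93\right) \frac{7}{- \frac{25}{8}} = - 171 \cdot 7 \left(- \frac{8}{25}\right) = \left(-171\right) \left(- \frac{56}{25}\right) = \frac{9576}{25}$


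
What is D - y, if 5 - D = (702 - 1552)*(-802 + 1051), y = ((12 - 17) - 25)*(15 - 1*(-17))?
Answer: 212615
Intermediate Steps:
y = -960 (y = (-5 - 25)*(15 + 17) = -30*32 = -960)
D = 211655 (D = 5 - (702 - 1552)*(-802 + 1051) = 5 - (-850)*249 = 5 - 1*(-211650) = 5 + 211650 = 211655)
D - y = 211655 - 1*(-960) = 211655 + 960 = 212615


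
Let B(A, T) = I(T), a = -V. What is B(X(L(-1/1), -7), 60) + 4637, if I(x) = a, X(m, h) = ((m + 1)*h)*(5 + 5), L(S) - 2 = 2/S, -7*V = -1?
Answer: 32458/7 ≈ 4636.9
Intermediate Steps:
V = ⅐ (V = -⅐*(-1) = ⅐ ≈ 0.14286)
L(S) = 2 + 2/S
X(m, h) = 10*h*(1 + m) (X(m, h) = ((1 + m)*h)*10 = (h*(1 + m))*10 = 10*h*(1 + m))
a = -⅐ (a = -1*⅐ = -⅐ ≈ -0.14286)
I(x) = -⅐
B(A, T) = -⅐
B(X(L(-1/1), -7), 60) + 4637 = -⅐ + 4637 = 32458/7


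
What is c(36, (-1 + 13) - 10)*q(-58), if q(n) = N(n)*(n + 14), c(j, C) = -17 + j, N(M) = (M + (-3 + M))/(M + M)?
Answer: -24871/29 ≈ -857.62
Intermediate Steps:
N(M) = (-3 + 2*M)/(2*M) (N(M) = (-3 + 2*M)/((2*M)) = (-3 + 2*M)*(1/(2*M)) = (-3 + 2*M)/(2*M))
q(n) = (14 + n)*(-3/2 + n)/n (q(n) = ((-3/2 + n)/n)*(n + 14) = ((-3/2 + n)/n)*(14 + n) = (14 + n)*(-3/2 + n)/n)
c(36, (-1 + 13) - 10)*q(-58) = (-17 + 36)*(25/2 - 58 - 21/(-58)) = 19*(25/2 - 58 - 21*(-1/58)) = 19*(25/2 - 58 + 21/58) = 19*(-1309/29) = -24871/29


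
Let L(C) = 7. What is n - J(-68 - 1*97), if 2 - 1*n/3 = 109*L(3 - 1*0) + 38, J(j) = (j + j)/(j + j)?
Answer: -2398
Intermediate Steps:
J(j) = 1 (J(j) = (2*j)/((2*j)) = (2*j)*(1/(2*j)) = 1)
n = -2397 (n = 6 - 3*(109*7 + 38) = 6 - 3*(763 + 38) = 6 - 3*801 = 6 - 2403 = -2397)
n - J(-68 - 1*97) = -2397 - 1*1 = -2397 - 1 = -2398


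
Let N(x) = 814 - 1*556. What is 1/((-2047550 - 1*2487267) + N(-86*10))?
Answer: -1/4534559 ≈ -2.2053e-7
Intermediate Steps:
N(x) = 258 (N(x) = 814 - 556 = 258)
1/((-2047550 - 1*2487267) + N(-86*10)) = 1/((-2047550 - 1*2487267) + 258) = 1/((-2047550 - 2487267) + 258) = 1/(-4534817 + 258) = 1/(-4534559) = -1/4534559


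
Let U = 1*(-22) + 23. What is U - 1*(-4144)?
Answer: 4145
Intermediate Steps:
U = 1 (U = -22 + 23 = 1)
U - 1*(-4144) = 1 - 1*(-4144) = 1 + 4144 = 4145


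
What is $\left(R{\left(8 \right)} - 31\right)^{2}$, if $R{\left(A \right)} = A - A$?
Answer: $961$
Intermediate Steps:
$R{\left(A \right)} = 0$
$\left(R{\left(8 \right)} - 31\right)^{2} = \left(0 - 31\right)^{2} = \left(-31\right)^{2} = 961$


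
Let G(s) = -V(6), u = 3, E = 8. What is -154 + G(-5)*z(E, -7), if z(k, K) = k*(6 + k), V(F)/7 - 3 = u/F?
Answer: -2898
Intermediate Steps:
V(F) = 21 + 21/F (V(F) = 21 + 7*(3/F) = 21 + 21/F)
G(s) = -49/2 (G(s) = -(21 + 21/6) = -(21 + 21*(⅙)) = -(21 + 7/2) = -1*49/2 = -49/2)
-154 + G(-5)*z(E, -7) = -154 - 196*(6 + 8) = -154 - 196*14 = -154 - 49/2*112 = -154 - 2744 = -2898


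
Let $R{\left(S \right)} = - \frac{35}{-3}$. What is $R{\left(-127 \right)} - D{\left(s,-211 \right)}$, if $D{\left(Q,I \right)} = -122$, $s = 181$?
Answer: $\frac{401}{3} \approx 133.67$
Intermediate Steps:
$R{\left(S \right)} = \frac{35}{3}$ ($R{\left(S \right)} = \left(-35\right) \left(- \frac{1}{3}\right) = \frac{35}{3}$)
$R{\left(-127 \right)} - D{\left(s,-211 \right)} = \frac{35}{3} - -122 = \frac{35}{3} + 122 = \frac{401}{3}$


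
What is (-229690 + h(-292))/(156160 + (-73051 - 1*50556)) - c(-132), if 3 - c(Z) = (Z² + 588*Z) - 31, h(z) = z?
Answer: -1960766960/32553 ≈ -60233.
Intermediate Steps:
c(Z) = 34 - Z² - 588*Z (c(Z) = 3 - ((Z² + 588*Z) - 31) = 3 - (-31 + Z² + 588*Z) = 3 + (31 - Z² - 588*Z) = 34 - Z² - 588*Z)
(-229690 + h(-292))/(156160 + (-73051 - 1*50556)) - c(-132) = (-229690 - 292)/(156160 + (-73051 - 1*50556)) - (34 - 1*(-132)² - 588*(-132)) = -229982/(156160 + (-73051 - 50556)) - (34 - 1*17424 + 77616) = -229982/(156160 - 123607) - (34 - 17424 + 77616) = -229982/32553 - 1*60226 = -229982*1/32553 - 60226 = -229982/32553 - 60226 = -1960766960/32553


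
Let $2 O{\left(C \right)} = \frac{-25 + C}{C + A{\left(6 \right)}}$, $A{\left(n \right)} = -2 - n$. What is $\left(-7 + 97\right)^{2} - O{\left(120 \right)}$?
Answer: $\frac{1814305}{224} \approx 8099.6$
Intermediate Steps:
$O{\left(C \right)} = \frac{-25 + C}{2 \left(-8 + C\right)}$ ($O{\left(C \right)} = \frac{\left(-25 + C\right) \frac{1}{C - 8}}{2} = \frac{\left(-25 + C\right) \frac{1}{-8 + C}}{2} = \frac{\frac{1}{-8 + C} \left(-25 + C\right)}{2} = \frac{-25 + C}{2 \left(-8 + C\right)}$)
$\left(-7 + 97\right)^{2} - O{\left(120 \right)} = \left(-7 + 97\right)^{2} - \frac{-25 + 120}{2 \left(-8 + 120\right)} = 90^{2} - \frac{1}{2} \cdot \frac{1}{112} \cdot 95 = 8100 - \frac{1}{2} \cdot \frac{1}{112} \cdot 95 = 8100 - \frac{95}{224} = \frac{1814305}{224}$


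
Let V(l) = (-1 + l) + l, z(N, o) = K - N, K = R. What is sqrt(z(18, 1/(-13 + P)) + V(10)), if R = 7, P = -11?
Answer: 2*sqrt(2) ≈ 2.8284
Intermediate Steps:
K = 7
z(N, o) = 7 - N
V(l) = -1 + 2*l
sqrt(z(18, 1/(-13 + P)) + V(10)) = sqrt((7 - 1*18) + (-1 + 2*10)) = sqrt((7 - 18) + (-1 + 20)) = sqrt(-11 + 19) = sqrt(8) = 2*sqrt(2)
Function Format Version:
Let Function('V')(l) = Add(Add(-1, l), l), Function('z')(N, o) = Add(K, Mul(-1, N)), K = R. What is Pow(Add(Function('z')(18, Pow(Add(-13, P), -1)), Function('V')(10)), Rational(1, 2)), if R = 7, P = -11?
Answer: Mul(2, Pow(2, Rational(1, 2))) ≈ 2.8284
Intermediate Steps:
K = 7
Function('z')(N, o) = Add(7, Mul(-1, N))
Function('V')(l) = Add(-1, Mul(2, l))
Pow(Add(Function('z')(18, Pow(Add(-13, P), -1)), Function('V')(10)), Rational(1, 2)) = Pow(Add(Add(7, Mul(-1, 18)), Add(-1, Mul(2, 10))), Rational(1, 2)) = Pow(Add(Add(7, -18), Add(-1, 20)), Rational(1, 2)) = Pow(Add(-11, 19), Rational(1, 2)) = Pow(8, Rational(1, 2)) = Mul(2, Pow(2, Rational(1, 2)))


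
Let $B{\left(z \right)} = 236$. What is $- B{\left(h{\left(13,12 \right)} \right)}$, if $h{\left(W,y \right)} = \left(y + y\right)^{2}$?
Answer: $-236$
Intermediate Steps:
$h{\left(W,y \right)} = 4 y^{2}$ ($h{\left(W,y \right)} = \left(2 y\right)^{2} = 4 y^{2}$)
$- B{\left(h{\left(13,12 \right)} \right)} = \left(-1\right) 236 = -236$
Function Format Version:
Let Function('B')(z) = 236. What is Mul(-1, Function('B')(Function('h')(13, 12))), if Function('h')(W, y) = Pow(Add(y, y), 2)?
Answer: -236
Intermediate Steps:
Function('h')(W, y) = Mul(4, Pow(y, 2)) (Function('h')(W, y) = Pow(Mul(2, y), 2) = Mul(4, Pow(y, 2)))
Mul(-1, Function('B')(Function('h')(13, 12))) = Mul(-1, 236) = -236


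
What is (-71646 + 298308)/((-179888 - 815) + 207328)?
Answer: 75554/8875 ≈ 8.5131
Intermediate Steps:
(-71646 + 298308)/((-179888 - 815) + 207328) = 226662/(-180703 + 207328) = 226662/26625 = 226662*(1/26625) = 75554/8875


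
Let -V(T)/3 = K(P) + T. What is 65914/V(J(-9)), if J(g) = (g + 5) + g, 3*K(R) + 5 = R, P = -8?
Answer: 32957/26 ≈ 1267.6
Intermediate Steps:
K(R) = -5/3 + R/3
J(g) = 5 + 2*g (J(g) = (5 + g) + g = 5 + 2*g)
V(T) = 13 - 3*T (V(T) = -3*((-5/3 + (⅓)*(-8)) + T) = -3*((-5/3 - 8/3) + T) = -3*(-13/3 + T) = 13 - 3*T)
65914/V(J(-9)) = 65914/(13 - 3*(5 + 2*(-9))) = 65914/(13 - 3*(5 - 18)) = 65914/(13 - 3*(-13)) = 65914/(13 + 39) = 65914/52 = 65914*(1/52) = 32957/26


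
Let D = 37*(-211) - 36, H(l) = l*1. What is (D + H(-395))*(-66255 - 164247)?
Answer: 1898875476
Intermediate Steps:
H(l) = l
D = -7843 (D = -7807 - 36 = -7843)
(D + H(-395))*(-66255 - 164247) = (-7843 - 395)*(-66255 - 164247) = -8238*(-230502) = 1898875476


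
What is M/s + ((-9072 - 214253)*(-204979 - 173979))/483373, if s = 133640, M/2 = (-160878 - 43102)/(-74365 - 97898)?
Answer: 6958231350792663611/39742284690537 ≈ 1.7508e+5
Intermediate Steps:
M = 58280/24609 (M = 2*((-160878 - 43102)/(-74365 - 97898)) = 2*(-203980/(-172263)) = 2*(-203980*(-1/172263)) = 2*(29140/24609) = 58280/24609 ≈ 2.3682)
M/s + ((-9072 - 214253)*(-204979 - 173979))/483373 = (58280/24609)/133640 + ((-9072 - 214253)*(-204979 - 173979))/483373 = (58280/24609)*(1/133640) - 223325*(-378958)*(1/483373) = 1457/82218669 + 84630795350*(1/483373) = 1457/82218669 + 84630795350/483373 = 6958231350792663611/39742284690537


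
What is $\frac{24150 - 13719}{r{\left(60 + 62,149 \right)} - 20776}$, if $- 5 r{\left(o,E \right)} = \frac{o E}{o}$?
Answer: $- \frac{52155}{104029} \approx -0.50135$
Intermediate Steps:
$r{\left(o,E \right)} = - \frac{E}{5}$ ($r{\left(o,E \right)} = - \frac{o E \frac{1}{o}}{5} = - \frac{E o \frac{1}{o}}{5} = - \frac{E}{5}$)
$\frac{24150 - 13719}{r{\left(60 + 62,149 \right)} - 20776} = \frac{24150 - 13719}{\left(- \frac{1}{5}\right) 149 - 20776} = \frac{10431}{- \frac{149}{5} - 20776} = \frac{10431}{- \frac{104029}{5}} = 10431 \left(- \frac{5}{104029}\right) = - \frac{52155}{104029}$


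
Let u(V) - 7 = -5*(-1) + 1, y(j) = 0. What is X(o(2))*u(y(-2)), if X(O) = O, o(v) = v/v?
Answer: 13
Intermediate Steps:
o(v) = 1
u(V) = 13 (u(V) = 7 + (-5*(-1) + 1) = 7 + (5 + 1) = 7 + 6 = 13)
X(o(2))*u(y(-2)) = 1*13 = 13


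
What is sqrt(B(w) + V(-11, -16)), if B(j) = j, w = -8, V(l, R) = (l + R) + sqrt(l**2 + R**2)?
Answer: sqrt(-35 + sqrt(377)) ≈ 3.9476*I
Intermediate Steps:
V(l, R) = R + l + sqrt(R**2 + l**2) (V(l, R) = (R + l) + sqrt(R**2 + l**2) = R + l + sqrt(R**2 + l**2))
sqrt(B(w) + V(-11, -16)) = sqrt(-8 + (-16 - 11 + sqrt((-16)**2 + (-11)**2))) = sqrt(-8 + (-16 - 11 + sqrt(256 + 121))) = sqrt(-8 + (-16 - 11 + sqrt(377))) = sqrt(-8 + (-27 + sqrt(377))) = sqrt(-35 + sqrt(377))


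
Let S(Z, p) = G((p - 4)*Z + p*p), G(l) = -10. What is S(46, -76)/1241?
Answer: -10/1241 ≈ -0.0080580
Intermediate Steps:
S(Z, p) = -10
S(46, -76)/1241 = -10/1241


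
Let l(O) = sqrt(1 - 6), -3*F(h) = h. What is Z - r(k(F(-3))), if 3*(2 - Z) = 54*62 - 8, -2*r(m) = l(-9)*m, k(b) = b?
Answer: -3334/3 + I*sqrt(5)/2 ≈ -1111.3 + 1.118*I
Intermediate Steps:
F(h) = -h/3
l(O) = I*sqrt(5) (l(O) = sqrt(-5) = I*sqrt(5))
r(m) = -I*m*sqrt(5)/2 (r(m) = -I*sqrt(5)*m/2 = -I*m*sqrt(5)/2)
Z = -3334/3 (Z = 2 - (54*62 - 8)/3 = 2 - (3348 - 8)/3 = 2 - 1/3*3340 = 2 - 3340/3 = -3334/3 ≈ -1111.3)
Z - r(k(F(-3))) = -3334/3 - (-1)*I*(-1/3*(-3))*sqrt(5)/2 = -3334/3 - (-1)*I*sqrt(5)/2 = -3334/3 + I*sqrt(5)/2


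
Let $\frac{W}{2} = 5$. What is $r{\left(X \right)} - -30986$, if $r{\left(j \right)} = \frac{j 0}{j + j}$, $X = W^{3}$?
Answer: $30986$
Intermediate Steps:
$W = 10$ ($W = 2 \cdot 5 = 10$)
$X = 1000$ ($X = 10^{3} = 1000$)
$r{\left(j \right)} = 0$ ($r{\left(j \right)} = \frac{0}{2 j} = 0 \frac{1}{2 j} = 0$)
$r{\left(X \right)} - -30986 = 0 - -30986 = 0 + 30986 = 30986$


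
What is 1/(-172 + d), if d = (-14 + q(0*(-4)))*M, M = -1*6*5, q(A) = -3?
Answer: 1/338 ≈ 0.0029586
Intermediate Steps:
M = -30 (M = -6*5 = -30)
d = 510 (d = (-14 - 3)*(-30) = -17*(-30) = 510)
1/(-172 + d) = 1/(-172 + 510) = 1/338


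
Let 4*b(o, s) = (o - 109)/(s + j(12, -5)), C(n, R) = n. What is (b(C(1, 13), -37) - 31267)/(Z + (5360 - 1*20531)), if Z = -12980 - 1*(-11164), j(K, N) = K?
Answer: 781648/424675 ≈ 1.8406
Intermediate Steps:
b(o, s) = (-109 + o)/(4*(12 + s)) (b(o, s) = ((o - 109)/(s + 12))/4 = ((-109 + o)/(12 + s))/4 = (-109 + o)/(4*(12 + s)))
Z = -1816 (Z = -12980 + 11164 = -1816)
(b(C(1, 13), -37) - 31267)/(Z + (5360 - 1*20531)) = ((-109 + 1)/(4*(12 - 37)) - 31267)/(-1816 + (5360 - 1*20531)) = ((1/4)*(-108)/(-25) - 31267)/(-1816 + (5360 - 20531)) = ((1/4)*(-1/25)*(-108) - 31267)/(-1816 - 15171) = (27/25 - 31267)/(-16987) = -781648/25*(-1/16987) = 781648/424675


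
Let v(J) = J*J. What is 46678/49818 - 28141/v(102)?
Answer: -152715071/86384412 ≈ -1.7679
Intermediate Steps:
v(J) = J²
46678/49818 - 28141/v(102) = 46678/49818 - 28141/(102²) = 46678*(1/49818) - 28141/10404 = 23339/24909 - 28141*1/10404 = 23339/24909 - 28141/10404 = -152715071/86384412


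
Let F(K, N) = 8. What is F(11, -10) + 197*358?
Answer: 70534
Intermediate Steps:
F(11, -10) + 197*358 = 8 + 197*358 = 8 + 70526 = 70534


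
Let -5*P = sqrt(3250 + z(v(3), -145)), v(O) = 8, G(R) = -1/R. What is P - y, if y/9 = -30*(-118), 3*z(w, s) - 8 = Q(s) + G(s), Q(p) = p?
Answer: -31860 - sqrt(606340410)/2175 ≈ -31871.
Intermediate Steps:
z(w, s) = 8/3 - 1/(3*s) + s/3 (z(w, s) = 8/3 + (s - 1/s)/3 = 8/3 + (-1/(3*s) + s/3) = 8/3 - 1/(3*s) + s/3)
y = 31860 (y = 9*(-30*(-118)) = 9*3540 = 31860)
P = -sqrt(606340410)/2175 (P = -sqrt(3250 + (1/3)*(-1 - 145*(8 - 145))/(-145))/5 = -sqrt(3250 + (1/3)*(-1/145)*(-1 - 145*(-137)))/5 = -sqrt(3250 + (1/3)*(-1/145)*(-1 + 19865))/5 = -sqrt(3250 + (1/3)*(-1/145)*19864)/5 = -sqrt(3250 - 19864/435)/5 = -sqrt(606340410)/2175 ≈ -11.321)
P - y = -sqrt(606340410)/2175 - 1*31860 = -sqrt(606340410)/2175 - 31860 = -31860 - sqrt(606340410)/2175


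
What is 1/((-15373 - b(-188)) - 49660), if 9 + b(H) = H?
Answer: -1/64836 ≈ -1.5424e-5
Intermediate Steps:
b(H) = -9 + H
1/((-15373 - b(-188)) - 49660) = 1/((-15373 - (-9 - 188)) - 49660) = 1/((-15373 - 1*(-197)) - 49660) = 1/((-15373 + 197) - 49660) = 1/(-15176 - 49660) = 1/(-64836) = -1/64836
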